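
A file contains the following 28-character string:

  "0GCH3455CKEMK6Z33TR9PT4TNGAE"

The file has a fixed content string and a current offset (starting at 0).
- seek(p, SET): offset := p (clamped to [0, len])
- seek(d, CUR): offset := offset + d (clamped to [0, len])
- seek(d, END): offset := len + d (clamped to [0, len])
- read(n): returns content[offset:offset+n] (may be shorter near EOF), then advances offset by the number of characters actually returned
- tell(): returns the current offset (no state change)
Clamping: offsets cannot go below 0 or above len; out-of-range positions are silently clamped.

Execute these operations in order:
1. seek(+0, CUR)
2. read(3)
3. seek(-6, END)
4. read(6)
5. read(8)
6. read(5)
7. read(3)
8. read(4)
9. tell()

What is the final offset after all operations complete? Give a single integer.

After 1 (seek(+0, CUR)): offset=0
After 2 (read(3)): returned '0GC', offset=3
After 3 (seek(-6, END)): offset=22
After 4 (read(6)): returned '4TNGAE', offset=28
After 5 (read(8)): returned '', offset=28
After 6 (read(5)): returned '', offset=28
After 7 (read(3)): returned '', offset=28
After 8 (read(4)): returned '', offset=28
After 9 (tell()): offset=28

Answer: 28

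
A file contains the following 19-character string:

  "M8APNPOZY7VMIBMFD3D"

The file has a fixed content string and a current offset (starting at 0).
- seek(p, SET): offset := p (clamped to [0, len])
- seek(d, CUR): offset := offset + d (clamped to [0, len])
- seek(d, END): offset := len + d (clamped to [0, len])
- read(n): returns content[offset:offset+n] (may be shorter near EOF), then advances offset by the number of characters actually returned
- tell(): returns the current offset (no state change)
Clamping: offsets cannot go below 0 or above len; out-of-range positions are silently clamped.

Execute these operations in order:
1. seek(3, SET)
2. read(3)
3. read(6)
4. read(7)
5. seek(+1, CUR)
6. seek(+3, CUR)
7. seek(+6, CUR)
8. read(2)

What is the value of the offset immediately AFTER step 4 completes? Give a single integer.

After 1 (seek(3, SET)): offset=3
After 2 (read(3)): returned 'PNP', offset=6
After 3 (read(6)): returned 'OZY7VM', offset=12
After 4 (read(7)): returned 'IBMFD3D', offset=19

Answer: 19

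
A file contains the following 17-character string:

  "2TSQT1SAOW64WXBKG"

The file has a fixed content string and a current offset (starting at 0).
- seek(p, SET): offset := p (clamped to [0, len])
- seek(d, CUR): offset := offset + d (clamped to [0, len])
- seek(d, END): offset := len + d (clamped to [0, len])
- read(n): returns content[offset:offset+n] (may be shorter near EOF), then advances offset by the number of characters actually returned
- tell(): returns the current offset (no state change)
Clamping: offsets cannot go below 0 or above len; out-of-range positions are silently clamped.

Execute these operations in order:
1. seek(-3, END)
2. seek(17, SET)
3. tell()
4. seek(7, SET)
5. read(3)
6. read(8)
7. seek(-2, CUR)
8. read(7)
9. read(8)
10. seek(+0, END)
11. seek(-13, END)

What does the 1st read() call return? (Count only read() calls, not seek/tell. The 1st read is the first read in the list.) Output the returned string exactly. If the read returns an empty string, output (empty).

After 1 (seek(-3, END)): offset=14
After 2 (seek(17, SET)): offset=17
After 3 (tell()): offset=17
After 4 (seek(7, SET)): offset=7
After 5 (read(3)): returned 'AOW', offset=10
After 6 (read(8)): returned '64WXBKG', offset=17
After 7 (seek(-2, CUR)): offset=15
After 8 (read(7)): returned 'KG', offset=17
After 9 (read(8)): returned '', offset=17
After 10 (seek(+0, END)): offset=17
After 11 (seek(-13, END)): offset=4

Answer: AOW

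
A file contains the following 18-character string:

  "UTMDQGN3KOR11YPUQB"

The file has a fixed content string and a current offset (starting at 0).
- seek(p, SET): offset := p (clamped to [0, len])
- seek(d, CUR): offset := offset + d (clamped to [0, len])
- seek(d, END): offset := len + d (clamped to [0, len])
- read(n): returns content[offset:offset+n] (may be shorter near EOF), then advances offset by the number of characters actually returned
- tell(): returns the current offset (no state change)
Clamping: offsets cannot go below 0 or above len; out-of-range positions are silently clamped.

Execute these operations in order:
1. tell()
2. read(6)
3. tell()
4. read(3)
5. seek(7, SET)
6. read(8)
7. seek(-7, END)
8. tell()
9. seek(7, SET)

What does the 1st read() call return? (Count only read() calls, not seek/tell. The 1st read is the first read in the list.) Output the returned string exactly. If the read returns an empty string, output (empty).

Answer: UTMDQG

Derivation:
After 1 (tell()): offset=0
After 2 (read(6)): returned 'UTMDQG', offset=6
After 3 (tell()): offset=6
After 4 (read(3)): returned 'N3K', offset=9
After 5 (seek(7, SET)): offset=7
After 6 (read(8)): returned '3KOR11YP', offset=15
After 7 (seek(-7, END)): offset=11
After 8 (tell()): offset=11
After 9 (seek(7, SET)): offset=7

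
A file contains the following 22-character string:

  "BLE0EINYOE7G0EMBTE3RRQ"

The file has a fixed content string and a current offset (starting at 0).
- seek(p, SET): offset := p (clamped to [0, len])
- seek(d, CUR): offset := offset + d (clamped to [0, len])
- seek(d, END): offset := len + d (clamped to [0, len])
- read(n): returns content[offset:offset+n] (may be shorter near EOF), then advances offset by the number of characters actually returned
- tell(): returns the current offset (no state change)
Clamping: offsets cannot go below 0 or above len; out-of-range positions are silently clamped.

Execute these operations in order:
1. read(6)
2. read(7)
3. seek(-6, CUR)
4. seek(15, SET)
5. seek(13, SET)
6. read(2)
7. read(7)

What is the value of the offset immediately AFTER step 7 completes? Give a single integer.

Answer: 22

Derivation:
After 1 (read(6)): returned 'BLE0EI', offset=6
After 2 (read(7)): returned 'NYOE7G0', offset=13
After 3 (seek(-6, CUR)): offset=7
After 4 (seek(15, SET)): offset=15
After 5 (seek(13, SET)): offset=13
After 6 (read(2)): returned 'EM', offset=15
After 7 (read(7)): returned 'BTE3RRQ', offset=22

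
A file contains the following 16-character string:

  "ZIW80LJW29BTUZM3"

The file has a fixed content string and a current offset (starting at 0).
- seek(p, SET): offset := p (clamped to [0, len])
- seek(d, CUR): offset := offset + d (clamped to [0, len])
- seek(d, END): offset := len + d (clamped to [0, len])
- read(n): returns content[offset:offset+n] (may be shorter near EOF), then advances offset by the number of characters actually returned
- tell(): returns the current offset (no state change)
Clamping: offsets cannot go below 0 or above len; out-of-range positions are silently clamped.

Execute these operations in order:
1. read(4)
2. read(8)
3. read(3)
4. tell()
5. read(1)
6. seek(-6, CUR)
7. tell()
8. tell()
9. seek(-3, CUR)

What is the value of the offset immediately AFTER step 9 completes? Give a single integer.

After 1 (read(4)): returned 'ZIW8', offset=4
After 2 (read(8)): returned '0LJW29BT', offset=12
After 3 (read(3)): returned 'UZM', offset=15
After 4 (tell()): offset=15
After 5 (read(1)): returned '3', offset=16
After 6 (seek(-6, CUR)): offset=10
After 7 (tell()): offset=10
After 8 (tell()): offset=10
After 9 (seek(-3, CUR)): offset=7

Answer: 7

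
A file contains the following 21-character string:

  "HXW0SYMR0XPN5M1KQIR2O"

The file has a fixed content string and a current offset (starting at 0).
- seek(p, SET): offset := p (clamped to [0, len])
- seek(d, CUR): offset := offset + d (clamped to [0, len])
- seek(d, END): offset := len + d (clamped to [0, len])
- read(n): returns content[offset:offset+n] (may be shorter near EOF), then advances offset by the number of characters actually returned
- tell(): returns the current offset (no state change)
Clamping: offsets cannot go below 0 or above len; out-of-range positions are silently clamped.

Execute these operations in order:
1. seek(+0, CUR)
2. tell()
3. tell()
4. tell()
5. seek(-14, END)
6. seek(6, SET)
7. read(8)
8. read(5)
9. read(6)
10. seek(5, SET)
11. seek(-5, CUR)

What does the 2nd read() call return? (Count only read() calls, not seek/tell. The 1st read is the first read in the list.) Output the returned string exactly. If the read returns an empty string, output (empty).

Answer: 1KQIR

Derivation:
After 1 (seek(+0, CUR)): offset=0
After 2 (tell()): offset=0
After 3 (tell()): offset=0
After 4 (tell()): offset=0
After 5 (seek(-14, END)): offset=7
After 6 (seek(6, SET)): offset=6
After 7 (read(8)): returned 'MR0XPN5M', offset=14
After 8 (read(5)): returned '1KQIR', offset=19
After 9 (read(6)): returned '2O', offset=21
After 10 (seek(5, SET)): offset=5
After 11 (seek(-5, CUR)): offset=0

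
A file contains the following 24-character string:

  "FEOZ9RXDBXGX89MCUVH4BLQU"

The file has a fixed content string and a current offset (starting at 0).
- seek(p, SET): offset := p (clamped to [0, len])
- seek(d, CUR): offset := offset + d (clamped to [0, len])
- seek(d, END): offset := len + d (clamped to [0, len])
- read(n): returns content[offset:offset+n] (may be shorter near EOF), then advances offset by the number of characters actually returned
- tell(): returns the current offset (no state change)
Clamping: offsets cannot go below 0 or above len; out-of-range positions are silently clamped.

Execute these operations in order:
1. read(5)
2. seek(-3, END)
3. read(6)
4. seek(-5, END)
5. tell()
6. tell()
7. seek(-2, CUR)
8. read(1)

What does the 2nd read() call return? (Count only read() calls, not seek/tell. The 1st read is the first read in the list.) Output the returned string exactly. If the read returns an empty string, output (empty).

After 1 (read(5)): returned 'FEOZ9', offset=5
After 2 (seek(-3, END)): offset=21
After 3 (read(6)): returned 'LQU', offset=24
After 4 (seek(-5, END)): offset=19
After 5 (tell()): offset=19
After 6 (tell()): offset=19
After 7 (seek(-2, CUR)): offset=17
After 8 (read(1)): returned 'V', offset=18

Answer: LQU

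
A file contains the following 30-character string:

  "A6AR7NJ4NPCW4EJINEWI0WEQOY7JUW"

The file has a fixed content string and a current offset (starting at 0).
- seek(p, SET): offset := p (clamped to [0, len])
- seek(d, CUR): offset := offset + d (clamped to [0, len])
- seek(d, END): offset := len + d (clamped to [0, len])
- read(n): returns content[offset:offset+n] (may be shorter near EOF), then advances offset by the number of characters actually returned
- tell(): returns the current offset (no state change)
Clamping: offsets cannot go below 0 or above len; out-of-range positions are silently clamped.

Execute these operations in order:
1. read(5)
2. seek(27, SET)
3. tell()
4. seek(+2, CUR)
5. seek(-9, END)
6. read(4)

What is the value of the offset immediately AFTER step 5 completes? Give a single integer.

Answer: 21

Derivation:
After 1 (read(5)): returned 'A6AR7', offset=5
After 2 (seek(27, SET)): offset=27
After 3 (tell()): offset=27
After 4 (seek(+2, CUR)): offset=29
After 5 (seek(-9, END)): offset=21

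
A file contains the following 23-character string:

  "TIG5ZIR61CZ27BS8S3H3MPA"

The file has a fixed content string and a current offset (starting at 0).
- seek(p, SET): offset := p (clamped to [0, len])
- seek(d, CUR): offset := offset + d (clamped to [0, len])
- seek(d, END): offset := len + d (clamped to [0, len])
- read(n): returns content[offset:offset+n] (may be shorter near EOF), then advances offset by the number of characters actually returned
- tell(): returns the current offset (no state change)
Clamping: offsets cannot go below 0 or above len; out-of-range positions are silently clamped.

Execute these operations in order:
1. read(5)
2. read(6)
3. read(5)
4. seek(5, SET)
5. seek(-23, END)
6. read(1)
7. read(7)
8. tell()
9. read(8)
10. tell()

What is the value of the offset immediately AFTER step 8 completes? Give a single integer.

Answer: 8

Derivation:
After 1 (read(5)): returned 'TIG5Z', offset=5
After 2 (read(6)): returned 'IR61CZ', offset=11
After 3 (read(5)): returned '27BS8', offset=16
After 4 (seek(5, SET)): offset=5
After 5 (seek(-23, END)): offset=0
After 6 (read(1)): returned 'T', offset=1
After 7 (read(7)): returned 'IG5ZIR6', offset=8
After 8 (tell()): offset=8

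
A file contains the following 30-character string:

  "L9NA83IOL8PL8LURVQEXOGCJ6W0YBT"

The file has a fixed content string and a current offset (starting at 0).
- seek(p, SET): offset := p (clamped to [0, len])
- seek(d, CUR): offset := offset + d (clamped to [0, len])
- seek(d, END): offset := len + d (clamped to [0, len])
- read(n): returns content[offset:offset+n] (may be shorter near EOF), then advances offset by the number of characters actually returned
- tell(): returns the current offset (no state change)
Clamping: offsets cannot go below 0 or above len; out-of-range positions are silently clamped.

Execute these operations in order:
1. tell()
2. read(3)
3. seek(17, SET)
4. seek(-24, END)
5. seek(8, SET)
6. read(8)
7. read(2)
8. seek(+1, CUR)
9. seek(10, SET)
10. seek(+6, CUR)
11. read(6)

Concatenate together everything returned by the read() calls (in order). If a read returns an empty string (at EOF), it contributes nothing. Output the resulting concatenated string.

Answer: L9NL8PL8LURVQVQEXOG

Derivation:
After 1 (tell()): offset=0
After 2 (read(3)): returned 'L9N', offset=3
After 3 (seek(17, SET)): offset=17
After 4 (seek(-24, END)): offset=6
After 5 (seek(8, SET)): offset=8
After 6 (read(8)): returned 'L8PL8LUR', offset=16
After 7 (read(2)): returned 'VQ', offset=18
After 8 (seek(+1, CUR)): offset=19
After 9 (seek(10, SET)): offset=10
After 10 (seek(+6, CUR)): offset=16
After 11 (read(6)): returned 'VQEXOG', offset=22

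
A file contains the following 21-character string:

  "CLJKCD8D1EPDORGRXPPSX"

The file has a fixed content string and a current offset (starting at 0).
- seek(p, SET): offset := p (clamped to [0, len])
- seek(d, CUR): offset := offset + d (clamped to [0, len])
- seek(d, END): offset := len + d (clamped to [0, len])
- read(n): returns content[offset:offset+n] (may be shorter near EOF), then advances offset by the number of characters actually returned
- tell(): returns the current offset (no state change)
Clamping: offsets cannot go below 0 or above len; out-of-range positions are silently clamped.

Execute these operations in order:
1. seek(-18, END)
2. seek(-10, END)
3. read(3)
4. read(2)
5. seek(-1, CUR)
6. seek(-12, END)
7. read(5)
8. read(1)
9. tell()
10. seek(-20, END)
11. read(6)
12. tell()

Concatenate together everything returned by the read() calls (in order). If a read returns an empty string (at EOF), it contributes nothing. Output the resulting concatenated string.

Answer: DORGREPDORGLJKCD8

Derivation:
After 1 (seek(-18, END)): offset=3
After 2 (seek(-10, END)): offset=11
After 3 (read(3)): returned 'DOR', offset=14
After 4 (read(2)): returned 'GR', offset=16
After 5 (seek(-1, CUR)): offset=15
After 6 (seek(-12, END)): offset=9
After 7 (read(5)): returned 'EPDOR', offset=14
After 8 (read(1)): returned 'G', offset=15
After 9 (tell()): offset=15
After 10 (seek(-20, END)): offset=1
After 11 (read(6)): returned 'LJKCD8', offset=7
After 12 (tell()): offset=7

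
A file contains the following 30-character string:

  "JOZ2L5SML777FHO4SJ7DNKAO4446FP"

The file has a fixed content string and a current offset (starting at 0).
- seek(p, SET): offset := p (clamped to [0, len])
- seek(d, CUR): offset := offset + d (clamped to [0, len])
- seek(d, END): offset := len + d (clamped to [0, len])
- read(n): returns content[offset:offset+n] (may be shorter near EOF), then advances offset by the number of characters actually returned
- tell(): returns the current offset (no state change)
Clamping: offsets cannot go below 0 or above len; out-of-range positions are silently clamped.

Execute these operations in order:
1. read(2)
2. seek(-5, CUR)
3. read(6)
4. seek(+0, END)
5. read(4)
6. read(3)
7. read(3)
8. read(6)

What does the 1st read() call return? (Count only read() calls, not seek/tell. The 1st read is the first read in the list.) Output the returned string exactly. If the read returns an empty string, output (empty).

After 1 (read(2)): returned 'JO', offset=2
After 2 (seek(-5, CUR)): offset=0
After 3 (read(6)): returned 'JOZ2L5', offset=6
After 4 (seek(+0, END)): offset=30
After 5 (read(4)): returned '', offset=30
After 6 (read(3)): returned '', offset=30
After 7 (read(3)): returned '', offset=30
After 8 (read(6)): returned '', offset=30

Answer: JO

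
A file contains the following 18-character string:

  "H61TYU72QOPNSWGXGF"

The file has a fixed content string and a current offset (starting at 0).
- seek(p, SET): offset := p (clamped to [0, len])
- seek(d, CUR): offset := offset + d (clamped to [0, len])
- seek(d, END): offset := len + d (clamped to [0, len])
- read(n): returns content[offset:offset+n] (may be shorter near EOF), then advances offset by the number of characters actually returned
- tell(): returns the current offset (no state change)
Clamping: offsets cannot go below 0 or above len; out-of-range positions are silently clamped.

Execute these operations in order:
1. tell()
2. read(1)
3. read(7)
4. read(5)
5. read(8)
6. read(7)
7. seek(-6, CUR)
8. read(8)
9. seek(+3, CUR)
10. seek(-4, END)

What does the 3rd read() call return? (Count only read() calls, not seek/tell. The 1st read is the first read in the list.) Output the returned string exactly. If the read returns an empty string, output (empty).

Answer: QOPNS

Derivation:
After 1 (tell()): offset=0
After 2 (read(1)): returned 'H', offset=1
After 3 (read(7)): returned '61TYU72', offset=8
After 4 (read(5)): returned 'QOPNS', offset=13
After 5 (read(8)): returned 'WGXGF', offset=18
After 6 (read(7)): returned '', offset=18
After 7 (seek(-6, CUR)): offset=12
After 8 (read(8)): returned 'SWGXGF', offset=18
After 9 (seek(+3, CUR)): offset=18
After 10 (seek(-4, END)): offset=14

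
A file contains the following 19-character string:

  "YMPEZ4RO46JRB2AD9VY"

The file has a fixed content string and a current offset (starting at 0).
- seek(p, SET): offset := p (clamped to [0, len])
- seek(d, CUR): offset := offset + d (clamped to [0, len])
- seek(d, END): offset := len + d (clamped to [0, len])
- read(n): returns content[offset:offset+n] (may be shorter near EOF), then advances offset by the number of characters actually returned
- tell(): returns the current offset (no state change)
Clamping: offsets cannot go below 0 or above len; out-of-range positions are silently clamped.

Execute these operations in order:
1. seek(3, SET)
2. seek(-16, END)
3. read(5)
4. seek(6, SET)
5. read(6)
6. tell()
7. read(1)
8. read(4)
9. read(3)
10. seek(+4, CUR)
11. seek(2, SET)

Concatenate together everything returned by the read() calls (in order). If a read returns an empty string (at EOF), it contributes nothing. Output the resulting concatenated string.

Answer: EZ4RORO46JRB2AD9VY

Derivation:
After 1 (seek(3, SET)): offset=3
After 2 (seek(-16, END)): offset=3
After 3 (read(5)): returned 'EZ4RO', offset=8
After 4 (seek(6, SET)): offset=6
After 5 (read(6)): returned 'RO46JR', offset=12
After 6 (tell()): offset=12
After 7 (read(1)): returned 'B', offset=13
After 8 (read(4)): returned '2AD9', offset=17
After 9 (read(3)): returned 'VY', offset=19
After 10 (seek(+4, CUR)): offset=19
After 11 (seek(2, SET)): offset=2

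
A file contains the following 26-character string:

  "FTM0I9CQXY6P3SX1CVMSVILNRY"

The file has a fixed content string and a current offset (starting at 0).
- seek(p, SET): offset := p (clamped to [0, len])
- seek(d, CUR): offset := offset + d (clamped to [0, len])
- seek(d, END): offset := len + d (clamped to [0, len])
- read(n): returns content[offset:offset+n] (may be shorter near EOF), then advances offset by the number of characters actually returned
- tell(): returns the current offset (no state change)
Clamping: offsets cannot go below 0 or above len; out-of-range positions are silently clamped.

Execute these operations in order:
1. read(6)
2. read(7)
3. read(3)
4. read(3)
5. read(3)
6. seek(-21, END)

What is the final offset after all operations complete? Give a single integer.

Answer: 5

Derivation:
After 1 (read(6)): returned 'FTM0I9', offset=6
After 2 (read(7)): returned 'CQXY6P3', offset=13
After 3 (read(3)): returned 'SX1', offset=16
After 4 (read(3)): returned 'CVM', offset=19
After 5 (read(3)): returned 'SVI', offset=22
After 6 (seek(-21, END)): offset=5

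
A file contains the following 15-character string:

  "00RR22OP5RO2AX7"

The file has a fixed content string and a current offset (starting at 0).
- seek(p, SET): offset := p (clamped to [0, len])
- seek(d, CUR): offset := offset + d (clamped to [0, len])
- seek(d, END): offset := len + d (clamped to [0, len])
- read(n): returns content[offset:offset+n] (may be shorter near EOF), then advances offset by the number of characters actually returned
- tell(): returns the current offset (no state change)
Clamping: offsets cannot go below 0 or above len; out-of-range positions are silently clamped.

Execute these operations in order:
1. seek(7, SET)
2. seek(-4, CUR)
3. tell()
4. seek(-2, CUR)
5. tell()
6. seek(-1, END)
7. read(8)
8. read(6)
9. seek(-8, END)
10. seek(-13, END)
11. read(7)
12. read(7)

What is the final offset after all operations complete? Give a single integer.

Answer: 15

Derivation:
After 1 (seek(7, SET)): offset=7
After 2 (seek(-4, CUR)): offset=3
After 3 (tell()): offset=3
After 4 (seek(-2, CUR)): offset=1
After 5 (tell()): offset=1
After 6 (seek(-1, END)): offset=14
After 7 (read(8)): returned '7', offset=15
After 8 (read(6)): returned '', offset=15
After 9 (seek(-8, END)): offset=7
After 10 (seek(-13, END)): offset=2
After 11 (read(7)): returned 'RR22OP5', offset=9
After 12 (read(7)): returned 'RO2AX7', offset=15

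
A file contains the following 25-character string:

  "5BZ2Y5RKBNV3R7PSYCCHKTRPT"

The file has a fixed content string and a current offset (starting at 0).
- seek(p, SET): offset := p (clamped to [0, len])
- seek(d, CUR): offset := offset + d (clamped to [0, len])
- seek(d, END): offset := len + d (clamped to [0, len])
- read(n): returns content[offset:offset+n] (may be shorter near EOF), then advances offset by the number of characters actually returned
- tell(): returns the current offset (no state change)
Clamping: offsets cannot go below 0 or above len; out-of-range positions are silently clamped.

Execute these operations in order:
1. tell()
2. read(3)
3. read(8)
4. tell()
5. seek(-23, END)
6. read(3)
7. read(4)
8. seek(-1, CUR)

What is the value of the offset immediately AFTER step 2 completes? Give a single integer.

After 1 (tell()): offset=0
After 2 (read(3)): returned '5BZ', offset=3

Answer: 3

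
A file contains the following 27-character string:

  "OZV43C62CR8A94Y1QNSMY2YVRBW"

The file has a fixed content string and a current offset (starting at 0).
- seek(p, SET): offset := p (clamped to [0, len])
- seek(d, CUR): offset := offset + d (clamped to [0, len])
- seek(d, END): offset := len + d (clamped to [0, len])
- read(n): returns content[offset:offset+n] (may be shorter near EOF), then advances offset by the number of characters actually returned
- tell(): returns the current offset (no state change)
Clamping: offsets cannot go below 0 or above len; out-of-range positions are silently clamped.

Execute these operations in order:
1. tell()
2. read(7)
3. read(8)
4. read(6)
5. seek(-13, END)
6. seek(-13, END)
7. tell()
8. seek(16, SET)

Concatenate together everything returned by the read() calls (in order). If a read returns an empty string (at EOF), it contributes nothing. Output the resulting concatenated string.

Answer: OZV43C62CR8A94Y1QNSMY

Derivation:
After 1 (tell()): offset=0
After 2 (read(7)): returned 'OZV43C6', offset=7
After 3 (read(8)): returned '2CR8A94Y', offset=15
After 4 (read(6)): returned '1QNSMY', offset=21
After 5 (seek(-13, END)): offset=14
After 6 (seek(-13, END)): offset=14
After 7 (tell()): offset=14
After 8 (seek(16, SET)): offset=16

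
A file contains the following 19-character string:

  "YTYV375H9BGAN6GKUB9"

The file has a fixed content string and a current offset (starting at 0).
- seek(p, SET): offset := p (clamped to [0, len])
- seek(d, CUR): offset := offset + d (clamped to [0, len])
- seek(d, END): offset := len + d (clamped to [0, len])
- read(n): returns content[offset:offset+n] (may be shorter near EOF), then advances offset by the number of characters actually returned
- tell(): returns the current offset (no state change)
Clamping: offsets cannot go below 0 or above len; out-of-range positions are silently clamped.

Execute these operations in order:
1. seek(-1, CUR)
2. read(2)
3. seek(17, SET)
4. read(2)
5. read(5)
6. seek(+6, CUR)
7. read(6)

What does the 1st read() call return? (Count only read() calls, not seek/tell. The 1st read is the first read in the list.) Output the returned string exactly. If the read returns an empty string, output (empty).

After 1 (seek(-1, CUR)): offset=0
After 2 (read(2)): returned 'YT', offset=2
After 3 (seek(17, SET)): offset=17
After 4 (read(2)): returned 'B9', offset=19
After 5 (read(5)): returned '', offset=19
After 6 (seek(+6, CUR)): offset=19
After 7 (read(6)): returned '', offset=19

Answer: YT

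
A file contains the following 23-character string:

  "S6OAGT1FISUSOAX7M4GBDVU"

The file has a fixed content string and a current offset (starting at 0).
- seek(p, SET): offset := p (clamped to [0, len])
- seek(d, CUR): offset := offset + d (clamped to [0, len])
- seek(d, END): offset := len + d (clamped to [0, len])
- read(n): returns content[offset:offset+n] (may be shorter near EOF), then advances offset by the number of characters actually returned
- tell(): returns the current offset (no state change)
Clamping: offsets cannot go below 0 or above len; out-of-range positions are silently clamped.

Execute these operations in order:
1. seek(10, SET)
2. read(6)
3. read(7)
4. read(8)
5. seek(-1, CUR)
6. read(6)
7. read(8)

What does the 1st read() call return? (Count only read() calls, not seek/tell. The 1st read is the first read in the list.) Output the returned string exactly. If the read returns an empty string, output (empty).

Answer: USOAX7

Derivation:
After 1 (seek(10, SET)): offset=10
After 2 (read(6)): returned 'USOAX7', offset=16
After 3 (read(7)): returned 'M4GBDVU', offset=23
After 4 (read(8)): returned '', offset=23
After 5 (seek(-1, CUR)): offset=22
After 6 (read(6)): returned 'U', offset=23
After 7 (read(8)): returned '', offset=23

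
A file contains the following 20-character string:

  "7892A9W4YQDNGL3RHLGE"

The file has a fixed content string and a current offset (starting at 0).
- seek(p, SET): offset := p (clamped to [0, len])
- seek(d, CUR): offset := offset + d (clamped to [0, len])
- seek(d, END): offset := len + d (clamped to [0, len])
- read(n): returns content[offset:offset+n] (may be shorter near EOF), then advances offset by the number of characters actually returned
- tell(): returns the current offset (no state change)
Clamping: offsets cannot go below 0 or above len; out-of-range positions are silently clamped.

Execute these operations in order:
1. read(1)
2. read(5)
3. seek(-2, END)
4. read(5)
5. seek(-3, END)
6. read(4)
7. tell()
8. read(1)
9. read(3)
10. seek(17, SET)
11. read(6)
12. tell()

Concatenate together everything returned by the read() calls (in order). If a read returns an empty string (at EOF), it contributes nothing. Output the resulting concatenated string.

Answer: 7892A9GELGELGE

Derivation:
After 1 (read(1)): returned '7', offset=1
After 2 (read(5)): returned '892A9', offset=6
After 3 (seek(-2, END)): offset=18
After 4 (read(5)): returned 'GE', offset=20
After 5 (seek(-3, END)): offset=17
After 6 (read(4)): returned 'LGE', offset=20
After 7 (tell()): offset=20
After 8 (read(1)): returned '', offset=20
After 9 (read(3)): returned '', offset=20
After 10 (seek(17, SET)): offset=17
After 11 (read(6)): returned 'LGE', offset=20
After 12 (tell()): offset=20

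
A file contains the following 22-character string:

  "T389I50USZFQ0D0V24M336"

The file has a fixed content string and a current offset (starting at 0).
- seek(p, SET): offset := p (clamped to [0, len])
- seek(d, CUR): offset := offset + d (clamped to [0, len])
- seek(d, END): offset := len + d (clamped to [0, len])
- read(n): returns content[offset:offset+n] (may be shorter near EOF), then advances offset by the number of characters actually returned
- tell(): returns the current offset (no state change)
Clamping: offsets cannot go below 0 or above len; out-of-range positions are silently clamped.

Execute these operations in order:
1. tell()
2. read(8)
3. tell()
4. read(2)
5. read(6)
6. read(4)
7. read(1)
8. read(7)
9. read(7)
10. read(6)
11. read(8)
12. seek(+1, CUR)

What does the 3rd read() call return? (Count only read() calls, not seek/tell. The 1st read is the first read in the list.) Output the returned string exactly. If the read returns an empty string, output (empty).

After 1 (tell()): offset=0
After 2 (read(8)): returned 'T389I50U', offset=8
After 3 (tell()): offset=8
After 4 (read(2)): returned 'SZ', offset=10
After 5 (read(6)): returned 'FQ0D0V', offset=16
After 6 (read(4)): returned '24M3', offset=20
After 7 (read(1)): returned '3', offset=21
After 8 (read(7)): returned '6', offset=22
After 9 (read(7)): returned '', offset=22
After 10 (read(6)): returned '', offset=22
After 11 (read(8)): returned '', offset=22
After 12 (seek(+1, CUR)): offset=22

Answer: FQ0D0V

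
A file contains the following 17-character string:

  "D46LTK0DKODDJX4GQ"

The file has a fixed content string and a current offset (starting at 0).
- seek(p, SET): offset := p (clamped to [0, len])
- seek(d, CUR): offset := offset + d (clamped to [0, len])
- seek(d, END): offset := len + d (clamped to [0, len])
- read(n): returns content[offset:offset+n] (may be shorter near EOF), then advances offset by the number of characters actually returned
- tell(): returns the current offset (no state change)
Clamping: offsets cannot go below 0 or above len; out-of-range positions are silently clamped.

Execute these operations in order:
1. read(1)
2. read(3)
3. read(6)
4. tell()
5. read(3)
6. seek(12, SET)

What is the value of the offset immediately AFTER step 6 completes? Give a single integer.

After 1 (read(1)): returned 'D', offset=1
After 2 (read(3)): returned '46L', offset=4
After 3 (read(6)): returned 'TK0DKO', offset=10
After 4 (tell()): offset=10
After 5 (read(3)): returned 'DDJ', offset=13
After 6 (seek(12, SET)): offset=12

Answer: 12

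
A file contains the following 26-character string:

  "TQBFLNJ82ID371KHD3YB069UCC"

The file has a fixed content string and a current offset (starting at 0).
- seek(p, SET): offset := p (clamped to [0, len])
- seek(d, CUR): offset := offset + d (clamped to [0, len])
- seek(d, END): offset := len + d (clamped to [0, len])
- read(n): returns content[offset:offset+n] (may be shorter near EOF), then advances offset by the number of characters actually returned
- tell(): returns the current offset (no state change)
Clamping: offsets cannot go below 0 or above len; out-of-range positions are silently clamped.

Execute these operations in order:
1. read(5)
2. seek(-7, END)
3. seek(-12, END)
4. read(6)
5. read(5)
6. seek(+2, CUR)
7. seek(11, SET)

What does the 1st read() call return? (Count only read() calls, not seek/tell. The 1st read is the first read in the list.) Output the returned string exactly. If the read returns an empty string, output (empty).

Answer: TQBFL

Derivation:
After 1 (read(5)): returned 'TQBFL', offset=5
After 2 (seek(-7, END)): offset=19
After 3 (seek(-12, END)): offset=14
After 4 (read(6)): returned 'KHD3YB', offset=20
After 5 (read(5)): returned '069UC', offset=25
After 6 (seek(+2, CUR)): offset=26
After 7 (seek(11, SET)): offset=11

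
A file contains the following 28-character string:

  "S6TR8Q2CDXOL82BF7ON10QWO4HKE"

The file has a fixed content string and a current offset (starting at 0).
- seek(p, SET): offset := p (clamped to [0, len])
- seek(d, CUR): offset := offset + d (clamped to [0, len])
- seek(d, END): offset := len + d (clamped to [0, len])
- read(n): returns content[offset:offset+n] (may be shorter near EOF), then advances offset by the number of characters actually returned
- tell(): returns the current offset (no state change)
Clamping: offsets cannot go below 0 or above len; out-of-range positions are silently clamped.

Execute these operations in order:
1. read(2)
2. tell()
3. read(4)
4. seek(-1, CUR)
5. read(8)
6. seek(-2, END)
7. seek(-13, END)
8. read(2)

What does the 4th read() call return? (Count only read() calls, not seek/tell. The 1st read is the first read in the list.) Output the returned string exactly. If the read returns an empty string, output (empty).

After 1 (read(2)): returned 'S6', offset=2
After 2 (tell()): offset=2
After 3 (read(4)): returned 'TR8Q', offset=6
After 4 (seek(-1, CUR)): offset=5
After 5 (read(8)): returned 'Q2CDXOL8', offset=13
After 6 (seek(-2, END)): offset=26
After 7 (seek(-13, END)): offset=15
After 8 (read(2)): returned 'F7', offset=17

Answer: F7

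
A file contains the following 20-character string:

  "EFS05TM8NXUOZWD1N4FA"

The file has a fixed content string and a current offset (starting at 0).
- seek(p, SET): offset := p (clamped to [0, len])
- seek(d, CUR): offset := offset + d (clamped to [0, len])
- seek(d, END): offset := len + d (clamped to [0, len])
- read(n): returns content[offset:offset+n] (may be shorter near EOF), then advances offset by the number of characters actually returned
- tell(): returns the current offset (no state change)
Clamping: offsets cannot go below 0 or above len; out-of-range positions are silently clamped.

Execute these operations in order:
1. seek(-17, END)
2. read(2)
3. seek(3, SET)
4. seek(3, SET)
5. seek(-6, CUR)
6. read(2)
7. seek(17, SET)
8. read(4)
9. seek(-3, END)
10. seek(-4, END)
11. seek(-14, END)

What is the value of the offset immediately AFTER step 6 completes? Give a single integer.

Answer: 2

Derivation:
After 1 (seek(-17, END)): offset=3
After 2 (read(2)): returned '05', offset=5
After 3 (seek(3, SET)): offset=3
After 4 (seek(3, SET)): offset=3
After 5 (seek(-6, CUR)): offset=0
After 6 (read(2)): returned 'EF', offset=2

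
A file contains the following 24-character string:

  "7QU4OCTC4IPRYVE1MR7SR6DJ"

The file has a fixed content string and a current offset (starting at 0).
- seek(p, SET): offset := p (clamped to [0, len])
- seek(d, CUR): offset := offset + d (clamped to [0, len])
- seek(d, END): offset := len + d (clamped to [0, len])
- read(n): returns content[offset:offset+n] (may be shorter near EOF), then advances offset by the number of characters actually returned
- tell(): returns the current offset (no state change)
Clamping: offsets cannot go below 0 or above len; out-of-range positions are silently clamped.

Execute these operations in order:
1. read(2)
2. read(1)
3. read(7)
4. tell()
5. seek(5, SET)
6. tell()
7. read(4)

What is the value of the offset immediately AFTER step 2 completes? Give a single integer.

Answer: 3

Derivation:
After 1 (read(2)): returned '7Q', offset=2
After 2 (read(1)): returned 'U', offset=3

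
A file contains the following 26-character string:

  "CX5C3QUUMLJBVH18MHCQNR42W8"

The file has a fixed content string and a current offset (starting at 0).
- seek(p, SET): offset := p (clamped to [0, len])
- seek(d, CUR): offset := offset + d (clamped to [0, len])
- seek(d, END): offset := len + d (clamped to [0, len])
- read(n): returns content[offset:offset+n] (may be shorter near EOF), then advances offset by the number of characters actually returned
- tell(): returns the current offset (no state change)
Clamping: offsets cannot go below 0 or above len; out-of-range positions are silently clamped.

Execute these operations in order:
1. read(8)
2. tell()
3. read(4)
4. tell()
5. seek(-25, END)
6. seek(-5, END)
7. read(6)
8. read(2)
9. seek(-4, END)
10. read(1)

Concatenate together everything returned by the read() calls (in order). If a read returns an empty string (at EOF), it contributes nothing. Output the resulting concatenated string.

After 1 (read(8)): returned 'CX5C3QUU', offset=8
After 2 (tell()): offset=8
After 3 (read(4)): returned 'MLJB', offset=12
After 4 (tell()): offset=12
After 5 (seek(-25, END)): offset=1
After 6 (seek(-5, END)): offset=21
After 7 (read(6)): returned 'R42W8', offset=26
After 8 (read(2)): returned '', offset=26
After 9 (seek(-4, END)): offset=22
After 10 (read(1)): returned '4', offset=23

Answer: CX5C3QUUMLJBR42W84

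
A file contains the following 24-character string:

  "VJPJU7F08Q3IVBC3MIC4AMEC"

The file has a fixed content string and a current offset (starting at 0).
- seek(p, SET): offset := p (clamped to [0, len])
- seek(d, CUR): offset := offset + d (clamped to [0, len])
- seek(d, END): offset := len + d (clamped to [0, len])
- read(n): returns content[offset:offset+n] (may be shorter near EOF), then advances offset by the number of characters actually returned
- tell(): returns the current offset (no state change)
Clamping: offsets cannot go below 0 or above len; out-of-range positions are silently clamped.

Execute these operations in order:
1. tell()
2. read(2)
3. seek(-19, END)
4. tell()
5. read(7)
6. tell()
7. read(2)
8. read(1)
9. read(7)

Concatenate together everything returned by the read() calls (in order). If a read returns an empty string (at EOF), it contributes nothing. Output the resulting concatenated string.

After 1 (tell()): offset=0
After 2 (read(2)): returned 'VJ', offset=2
After 3 (seek(-19, END)): offset=5
After 4 (tell()): offset=5
After 5 (read(7)): returned '7F08Q3I', offset=12
After 6 (tell()): offset=12
After 7 (read(2)): returned 'VB', offset=14
After 8 (read(1)): returned 'C', offset=15
After 9 (read(7)): returned '3MIC4AM', offset=22

Answer: VJ7F08Q3IVBC3MIC4AM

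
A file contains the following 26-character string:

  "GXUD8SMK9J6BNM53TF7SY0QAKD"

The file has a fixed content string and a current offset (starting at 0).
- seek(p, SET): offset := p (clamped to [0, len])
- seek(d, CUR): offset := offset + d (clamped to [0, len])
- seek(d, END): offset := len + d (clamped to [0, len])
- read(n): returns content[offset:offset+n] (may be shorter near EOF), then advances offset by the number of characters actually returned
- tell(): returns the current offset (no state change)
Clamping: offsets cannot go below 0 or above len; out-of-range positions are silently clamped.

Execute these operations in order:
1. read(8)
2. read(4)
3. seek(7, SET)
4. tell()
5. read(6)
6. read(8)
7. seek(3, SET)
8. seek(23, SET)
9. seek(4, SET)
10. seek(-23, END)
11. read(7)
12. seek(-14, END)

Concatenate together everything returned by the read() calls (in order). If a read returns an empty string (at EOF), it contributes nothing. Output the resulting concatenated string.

Answer: GXUD8SMK9J6BK9J6BNM53TF7SYD8SMK9J

Derivation:
After 1 (read(8)): returned 'GXUD8SMK', offset=8
After 2 (read(4)): returned '9J6B', offset=12
After 3 (seek(7, SET)): offset=7
After 4 (tell()): offset=7
After 5 (read(6)): returned 'K9J6BN', offset=13
After 6 (read(8)): returned 'M53TF7SY', offset=21
After 7 (seek(3, SET)): offset=3
After 8 (seek(23, SET)): offset=23
After 9 (seek(4, SET)): offset=4
After 10 (seek(-23, END)): offset=3
After 11 (read(7)): returned 'D8SMK9J', offset=10
After 12 (seek(-14, END)): offset=12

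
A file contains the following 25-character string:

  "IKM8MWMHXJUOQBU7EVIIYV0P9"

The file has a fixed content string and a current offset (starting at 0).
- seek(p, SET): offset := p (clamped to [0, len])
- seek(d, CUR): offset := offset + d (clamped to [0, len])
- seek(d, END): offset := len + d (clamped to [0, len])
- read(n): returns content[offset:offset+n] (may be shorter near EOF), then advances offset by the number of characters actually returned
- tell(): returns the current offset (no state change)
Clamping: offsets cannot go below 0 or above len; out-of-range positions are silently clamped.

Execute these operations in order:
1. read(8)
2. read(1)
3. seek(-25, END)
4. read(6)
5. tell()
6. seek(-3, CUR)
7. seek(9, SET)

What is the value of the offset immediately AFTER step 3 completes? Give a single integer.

Answer: 0

Derivation:
After 1 (read(8)): returned 'IKM8MWMH', offset=8
After 2 (read(1)): returned 'X', offset=9
After 3 (seek(-25, END)): offset=0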